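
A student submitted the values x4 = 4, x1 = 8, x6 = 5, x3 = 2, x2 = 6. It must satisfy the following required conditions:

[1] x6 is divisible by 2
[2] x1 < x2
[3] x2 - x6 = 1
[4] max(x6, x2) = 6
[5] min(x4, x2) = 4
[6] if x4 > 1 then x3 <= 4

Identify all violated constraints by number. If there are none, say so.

Constraints 1, 2 do not hold.

[1] 5 = 2*2 + 1, so 2 does not divide 5  FAIL
[2] x1 = 8, x2 = 6; 8 ≥ 6 (want <)  FAIL
[3] x2 - x6 = 6 - 5 = 1  OK
[4] max(5, 6) = 6  OK
[5] min(4, 6) = 4  OK
[6] x4 = 4 > 1, so we need x3 ≤ 4; x3 = 2 ≤ 4  OK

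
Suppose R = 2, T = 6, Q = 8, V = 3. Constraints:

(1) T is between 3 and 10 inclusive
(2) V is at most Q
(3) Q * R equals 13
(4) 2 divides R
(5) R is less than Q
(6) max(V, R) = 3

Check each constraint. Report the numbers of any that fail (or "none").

The assignment fails constraint 3.

(1) T = 6 lies in [3, 10] — OK.
(2) V = 3, Q = 8; 3 ≤ 8 — OK.
(3) Q * R = 8 * 2 = 16, not 13 — violated.
(4) 2 / 2 = 1, so 2 divides 2 — OK.
(5) R = 2, Q = 8; 2 < 8 — OK.
(6) max(3, 2) = 3 — OK.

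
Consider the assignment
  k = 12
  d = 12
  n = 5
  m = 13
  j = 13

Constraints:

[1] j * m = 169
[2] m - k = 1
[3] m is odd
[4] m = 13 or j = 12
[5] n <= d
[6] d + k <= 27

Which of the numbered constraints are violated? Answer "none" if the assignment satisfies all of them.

All constraints are satisfied.

[1] j * m = 13 * 13 = 169  true
[2] m - k = 13 - 12 = 1  true
[3] m = 13 is odd  true
[4] m = 13 = 13 (first disjunct)  true
[5] n = 5, d = 12; 5 ≤ 12  true
[6] d + k = 12 + 12 = 24; 24 ≤ 27  true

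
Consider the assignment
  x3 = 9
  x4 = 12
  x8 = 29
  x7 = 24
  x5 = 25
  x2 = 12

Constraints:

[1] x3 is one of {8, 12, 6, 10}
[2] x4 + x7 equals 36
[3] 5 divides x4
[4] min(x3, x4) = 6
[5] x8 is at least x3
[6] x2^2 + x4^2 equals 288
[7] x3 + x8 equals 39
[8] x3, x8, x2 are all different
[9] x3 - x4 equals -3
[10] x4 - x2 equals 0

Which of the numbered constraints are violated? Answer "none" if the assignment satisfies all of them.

Violated: 1, 3, 4, 7.

[1] x3 = 9 is not in {8, 12, 6, 10}  fails
[2] x4 + x7 = 12 + 24 = 36  holds
[3] 12 = 5*2 + 2, so 5 does not divide 12  fails
[4] min(9, 12) = 9, not 6  fails
[5] x8 = 29, x3 = 9; 29 ≥ 9  holds
[6] x2^2 + x4^2 = 12^2 + 12^2 = 144 + 144 = 288  holds
[7] x3 + x8 = 9 + 29 = 38, not 39  fails
[8] values 9, 29, 12 are pairwise distinct  holds
[9] x3 - x4 = 9 - 12 = -3  holds
[10] x4 - x2 = 12 - 12 = 0  holds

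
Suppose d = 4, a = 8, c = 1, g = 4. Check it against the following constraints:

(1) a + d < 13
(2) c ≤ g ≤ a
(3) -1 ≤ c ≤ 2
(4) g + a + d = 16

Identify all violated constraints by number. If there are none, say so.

(1) a + d = 8 + 4 = 12; 12 < 13 — holds.
(2) values 1 ≤ 4 ≤ 8 — holds.
(3) c = 1 lies in [-1, 2] — holds.
(4) g + a + d = 4 + 8 + 4 = 16 — holds.

All constraints are satisfied.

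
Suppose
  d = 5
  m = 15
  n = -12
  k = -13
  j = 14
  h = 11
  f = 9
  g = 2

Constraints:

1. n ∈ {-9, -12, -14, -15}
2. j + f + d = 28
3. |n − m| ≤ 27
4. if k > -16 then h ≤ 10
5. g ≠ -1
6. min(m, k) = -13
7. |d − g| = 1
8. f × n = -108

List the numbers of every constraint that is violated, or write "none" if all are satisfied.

1. n = -12 is in {-9, -12, -14, -15}  ✔
2. j + f + d = 14 + 9 + 5 = 28  ✔
3. |-12 − 15| = 27; 27 ≤ 27  ✔
4. k = -13 > -16, so we need h ≤ 10; but h = 11 > 10  ✘
5. g = 2, and 2 ≠ -1  ✔
6. min(15, -13) = -13  ✔
7. |5 − 2| = 3, not 1  ✘
8. f × n = 9 × (-12) = -108  ✔

Constraints 4 and 7 do not hold.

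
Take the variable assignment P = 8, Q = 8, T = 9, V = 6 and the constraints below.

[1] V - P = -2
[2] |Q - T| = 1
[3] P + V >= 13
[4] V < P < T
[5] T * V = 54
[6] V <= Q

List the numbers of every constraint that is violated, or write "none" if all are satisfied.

All constraints are satisfied.

[1] V - P = 6 - 8 = -2 — satisfied.
[2] |8 - 9| = 1 — satisfied.
[3] P + V = 8 + 6 = 14; 14 ≥ 13 — satisfied.
[4] values 6 < 8 < 9 — satisfied.
[5] T * V = 9 * 6 = 54 — satisfied.
[6] V = 6, Q = 8; 6 ≤ 8 — satisfied.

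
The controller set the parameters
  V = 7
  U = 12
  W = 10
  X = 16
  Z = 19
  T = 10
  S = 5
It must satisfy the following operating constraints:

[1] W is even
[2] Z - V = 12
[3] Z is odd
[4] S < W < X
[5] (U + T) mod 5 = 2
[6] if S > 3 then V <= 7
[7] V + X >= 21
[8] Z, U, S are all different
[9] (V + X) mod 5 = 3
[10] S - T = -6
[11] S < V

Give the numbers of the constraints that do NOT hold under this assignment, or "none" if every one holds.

Constraint 10 does not hold.

[1] W = 10 is even — holds.
[2] Z - V = 19 - 7 = 12 — holds.
[3] Z = 19 is odd — holds.
[4] values 5 < 10 < 16 — holds.
[5] U + T = 22; 22 mod 5 = 2 — holds.
[6] S = 5 > 3, so we need V ≤ 7; V = 7 ≤ 7 — holds.
[7] V + X = 7 + 16 = 23; 23 ≥ 21 — holds.
[8] values 19, 12, 5 are pairwise distinct — holds.
[9] V + X = 23; 23 mod 5 = 3 — holds.
[10] S - T = 5 - 10 = -5, not -6 — fails.
[11] S = 5, V = 7; 5 < 7 — holds.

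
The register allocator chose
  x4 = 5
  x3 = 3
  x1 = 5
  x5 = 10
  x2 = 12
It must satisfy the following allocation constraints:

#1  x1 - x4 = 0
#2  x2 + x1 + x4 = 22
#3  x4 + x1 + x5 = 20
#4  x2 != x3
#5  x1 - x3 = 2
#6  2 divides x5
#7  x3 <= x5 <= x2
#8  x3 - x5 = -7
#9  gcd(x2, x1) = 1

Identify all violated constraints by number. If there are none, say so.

No violations.

#1 x1 - x4 = 5 - 5 = 0  OK
#2 x2 + x1 + x4 = 12 + 5 + 5 = 22  OK
#3 x4 + x1 + x5 = 5 + 5 + 10 = 20  OK
#4 x2 = 12, x3 = 3; distinct  OK
#5 x1 - x3 = 5 - 3 = 2  OK
#6 10 / 2 = 5, so 2 divides 10  OK
#7 values 3 <= 10 <= 12  OK
#8 x3 - x5 = 3 - 10 = -7  OK
#9 gcd(12, 5) = 1  OK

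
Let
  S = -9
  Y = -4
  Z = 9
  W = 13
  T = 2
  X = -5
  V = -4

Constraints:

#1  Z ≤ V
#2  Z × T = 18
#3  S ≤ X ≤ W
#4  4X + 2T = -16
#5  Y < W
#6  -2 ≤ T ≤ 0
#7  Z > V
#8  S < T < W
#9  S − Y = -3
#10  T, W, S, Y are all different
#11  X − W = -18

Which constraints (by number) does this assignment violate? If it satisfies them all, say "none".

Violated: 1, 6, and 9.

#1 Z = 9, V = -4; 9 > -4 (want ≤) — violated.
#2 Z × T = 9 × 2 = 18 — OK.
#3 values -9 ≤ -5 ≤ 13 — OK.
#4 4X + 2T = 4(-5) + 2(2) = -16 — OK.
#5 Y = -4, W = 13; -4 < 13 — OK.
#6 T = 2 is outside [-2, 0] — violated.
#7 Z = 9, V = -4; 9 > -4 — OK.
#8 values -9 < 2 < 13 — OK.
#9 S − Y = -9 − (-4) = -5, not -3 — violated.
#10 values 2, 13, -9, -4 are pairwise distinct — OK.
#11 X − W = -5 − 13 = -18 — OK.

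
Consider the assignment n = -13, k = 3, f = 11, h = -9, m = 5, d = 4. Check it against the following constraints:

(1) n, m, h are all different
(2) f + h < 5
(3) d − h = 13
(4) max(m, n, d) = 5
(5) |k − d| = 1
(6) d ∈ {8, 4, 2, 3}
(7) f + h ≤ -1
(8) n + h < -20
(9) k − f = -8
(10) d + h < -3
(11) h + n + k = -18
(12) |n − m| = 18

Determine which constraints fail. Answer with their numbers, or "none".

(1) values -13, 5, -9 are pairwise distinct — holds.
(2) f + h = 11 + (-9) = 2; 2 < 5 — holds.
(3) d − h = 4 − (-9) = 13 — holds.
(4) max(5, -13, 4) = 5 — holds.
(5) |3 − 4| = 1 — holds.
(6) d = 4 is in {8, 4, 2, 3} — holds.
(7) f + h = 11 + (-9) = 2; 2 > -1, bound -1 not met — does not hold.
(8) n + h = -13 + (-9) = -22; -22 < -20 — holds.
(9) k − f = 3 − 11 = -8 — holds.
(10) d + h = 4 + (-9) = -5; -5 < -3 — holds.
(11) h + n + k = -9 + (-13) + 3 = -19, not -18 — does not hold.
(12) |-13 − 5| = 18 — holds.

No — constraints 7 and 11 are not satisfied.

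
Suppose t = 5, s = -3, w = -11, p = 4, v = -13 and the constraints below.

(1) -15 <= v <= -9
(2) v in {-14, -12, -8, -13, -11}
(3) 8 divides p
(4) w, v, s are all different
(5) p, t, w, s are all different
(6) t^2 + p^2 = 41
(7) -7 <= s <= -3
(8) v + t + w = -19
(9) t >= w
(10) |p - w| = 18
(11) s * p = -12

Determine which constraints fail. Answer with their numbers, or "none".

(1) v = -13 lies in [-15, -9]  true
(2) v = -13 is in {-14, -12, -8, -13, -11}  true
(3) 4 = 8*0 + 4, so 8 does not divide 4  false
(4) values -11, -13, -3 are pairwise distinct  true
(5) values 4, 5, -11, -3 are pairwise distinct  true
(6) t^2 + p^2 = 5^2 + 4^2 = 25 + 16 = 41  true
(7) s = -3 lies in [-7, -3]  true
(8) v + t + w = -13 + 5 + (-11) = -19  true
(9) t = 5, w = -11; 5 ≥ -11  true
(10) |4 - (-11)| = 15, not 18  false
(11) s * p = -3 * 4 = -12  true

The assignment fails constraints 3, 10.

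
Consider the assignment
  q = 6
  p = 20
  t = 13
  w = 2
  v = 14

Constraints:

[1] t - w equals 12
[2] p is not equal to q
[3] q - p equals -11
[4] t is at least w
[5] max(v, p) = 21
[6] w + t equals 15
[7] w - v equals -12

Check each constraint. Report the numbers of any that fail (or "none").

No — constraints 1, 3, 5 are not satisfied.

[1] t - w = 13 - 2 = 11, not 12  ✘
[2] p = 20, q = 6; distinct  ✔
[3] q - p = 6 - 20 = -14, not -11  ✘
[4] t = 13, w = 2; 13 ≥ 2  ✔
[5] max(14, 20) = 20, not 21  ✘
[6] w + t = 2 + 13 = 15  ✔
[7] w - v = 2 - 14 = -12  ✔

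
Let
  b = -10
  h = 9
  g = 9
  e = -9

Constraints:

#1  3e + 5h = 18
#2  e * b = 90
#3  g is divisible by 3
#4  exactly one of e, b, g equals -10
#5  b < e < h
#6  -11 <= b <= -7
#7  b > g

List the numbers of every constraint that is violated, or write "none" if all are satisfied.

#1 3e + 5h = 3(-9) + 5(9) = 18 — holds.
#2 e * b = -9 * (-10) = 90 — holds.
#3 9 / 3 = 3, so 3 divides 9 — holds.
#4 e=-9, b=-10, g=9; 1 of them equals -10 — holds.
#5 values -10 < -9 < 9 — holds.
#6 b = -10 lies in [-11, -7] — holds.
#7 b = -10, g = 9; -10 ≤ 9 (want >) — does not hold.

The assignment fails constraint 7.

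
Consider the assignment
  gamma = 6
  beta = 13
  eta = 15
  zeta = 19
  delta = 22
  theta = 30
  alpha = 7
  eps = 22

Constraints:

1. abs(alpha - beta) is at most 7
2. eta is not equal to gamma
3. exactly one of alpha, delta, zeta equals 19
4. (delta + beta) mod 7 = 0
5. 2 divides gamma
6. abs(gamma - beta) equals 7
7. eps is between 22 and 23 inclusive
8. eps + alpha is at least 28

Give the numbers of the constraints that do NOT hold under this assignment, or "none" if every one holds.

No violations.

1. abs(7 - 13) = 6; 6 ≤ 7 — satisfied.
2. eta = 15, gamma = 6; distinct — satisfied.
3. alpha=7, delta=22, zeta=19; 1 of them equals 19 — satisfied.
4. delta + beta = 35; 35 mod 7 = 0 — satisfied.
5. 6 / 2 = 3, so 2 divides 6 — satisfied.
6. abs(6 - 13) = 7 — satisfied.
7. eps = 22 lies in [22, 23] — satisfied.
8. eps + alpha = 22 + 7 = 29; 29 ≥ 28 — satisfied.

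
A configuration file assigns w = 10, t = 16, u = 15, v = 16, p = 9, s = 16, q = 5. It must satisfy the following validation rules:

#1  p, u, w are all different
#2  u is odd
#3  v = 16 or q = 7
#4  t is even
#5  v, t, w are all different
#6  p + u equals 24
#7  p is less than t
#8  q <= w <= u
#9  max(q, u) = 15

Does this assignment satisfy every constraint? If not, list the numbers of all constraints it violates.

Constraint 5 does not hold.

#1 values 9, 15, 10 are pairwise distinct — holds.
#2 u = 15 is odd — holds.
#3 v = 16 = 16 (first disjunct) — holds.
#4 t = 16 is even — holds.
#5 v = t = 16, not all different — does not hold.
#6 p + u = 9 + 15 = 24 — holds.
#7 p = 9, t = 16; 9 < 16 — holds.
#8 values 5 <= 10 <= 15 — holds.
#9 max(5, 15) = 15 — holds.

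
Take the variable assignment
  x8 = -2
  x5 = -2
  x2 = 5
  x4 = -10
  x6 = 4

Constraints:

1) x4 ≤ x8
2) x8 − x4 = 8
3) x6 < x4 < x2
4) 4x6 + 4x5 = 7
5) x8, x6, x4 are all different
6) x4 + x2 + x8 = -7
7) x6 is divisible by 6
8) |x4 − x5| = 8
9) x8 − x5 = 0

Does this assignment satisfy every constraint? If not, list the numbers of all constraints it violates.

1) x4 = -10, x8 = -2; -10 ≤ -2 — holds.
2) x8 − x4 = -2 − (-10) = 8 — holds.
3) values 4, -10, 5; x6 = 4 is not < x4 = -10 — does not hold.
4) 4x6 + 4x5 = 4(4) + 4(-2) = 8, not 7 — does not hold.
5) values -2, 4, -10 are pairwise distinct — holds.
6) x4 + x2 + x8 = -10 + 5 + (-2) = -7 — holds.
7) 4 = 6×0 + 4, so 6 does not divide 4 — does not hold.
8) |-10 − (-2)| = 8 — holds.
9) x8 − x5 = -2 − (-2) = 0 — holds.

The assignment fails constraints 3, 4, 7.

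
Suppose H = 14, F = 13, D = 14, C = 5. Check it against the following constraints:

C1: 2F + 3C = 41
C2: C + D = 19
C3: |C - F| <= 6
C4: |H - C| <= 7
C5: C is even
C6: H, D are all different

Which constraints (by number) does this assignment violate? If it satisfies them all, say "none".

Constraints 3, 4, 5, and 6 are violated.

C1: 2F + 3C = 2(13) + 3(5) = 41  holds
C2: C + D = 5 + 14 = 19  holds
C3: |5 - 13| = 8; 8 > 6, exceeds bound 6  fails
C4: |14 - 5| = 9; 9 > 7, exceeds bound 7  fails
C5: C = 5 is odd  fails
C6: H = D = 14, not all different  fails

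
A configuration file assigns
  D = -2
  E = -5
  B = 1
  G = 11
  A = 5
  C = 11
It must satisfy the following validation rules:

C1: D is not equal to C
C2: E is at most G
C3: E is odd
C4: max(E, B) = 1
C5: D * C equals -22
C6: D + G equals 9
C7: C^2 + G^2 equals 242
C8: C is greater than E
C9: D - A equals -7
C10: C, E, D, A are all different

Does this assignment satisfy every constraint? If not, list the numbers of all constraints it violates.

C1: D = -2, C = 11; distinct — OK.
C2: E = -5, G = 11; -5 ≤ 11 — OK.
C3: E = -5 is odd — OK.
C4: max(-5, 1) = 1 — OK.
C5: D * C = -2 * 11 = -22 — OK.
C6: D + G = -2 + 11 = 9 — OK.
C7: C^2 + G^2 = 11^2 + 11^2 = 121 + 121 = 242 — OK.
C8: C = 11, E = -5; 11 > -5 — OK.
C9: D - A = -2 - 5 = -7 — OK.
C10: values 11, -5, -2, 5 are pairwise distinct — OK.

No violations.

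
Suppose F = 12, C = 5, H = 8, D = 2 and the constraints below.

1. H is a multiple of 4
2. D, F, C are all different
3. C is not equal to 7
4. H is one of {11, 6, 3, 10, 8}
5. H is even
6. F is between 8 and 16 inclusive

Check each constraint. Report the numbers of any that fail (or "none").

None — every constraint holds.

1. 8 / 4 = 2, so 4 divides 8  ✓
2. values 2, 12, 5 are pairwise distinct  ✓
3. C = 5, and 5 ≠ 7  ✓
4. H = 8 is in {11, 6, 3, 10, 8}  ✓
5. H = 8 is even  ✓
6. F = 12 lies in [8, 16]  ✓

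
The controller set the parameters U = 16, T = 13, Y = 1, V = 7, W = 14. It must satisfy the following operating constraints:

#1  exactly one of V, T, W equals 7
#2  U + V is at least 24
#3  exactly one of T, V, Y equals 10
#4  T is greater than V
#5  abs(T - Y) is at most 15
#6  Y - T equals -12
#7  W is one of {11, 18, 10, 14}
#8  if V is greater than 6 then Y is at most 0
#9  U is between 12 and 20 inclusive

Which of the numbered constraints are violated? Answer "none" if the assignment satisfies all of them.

#1 V=7, T=13, W=14; 1 of them equals 7 — holds.
#2 U + V = 16 + 7 = 23; 23 < 24, bound 24 not met — fails.
#3 T=13, V=7, Y=1; 0 of them equal 10, not exactly one — fails.
#4 T = 13, V = 7; 13 > 7 — holds.
#5 abs(13 - 1) = 12; 12 ≤ 15 — holds.
#6 Y - T = 1 - 13 = -12 — holds.
#7 W = 14 is in {11, 18, 10, 14} — holds.
#8 V = 7 > 6, so we need Y ≤ 0; but Y = 1 > 0 — fails.
#9 U = 16 lies in [12, 20] — holds.

Constraints 2, 3, and 8 are violated.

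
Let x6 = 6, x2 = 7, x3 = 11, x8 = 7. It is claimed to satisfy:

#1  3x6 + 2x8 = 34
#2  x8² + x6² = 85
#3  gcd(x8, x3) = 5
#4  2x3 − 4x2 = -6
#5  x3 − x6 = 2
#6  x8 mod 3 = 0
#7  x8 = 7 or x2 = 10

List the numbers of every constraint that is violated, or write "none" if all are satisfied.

#1 3x6 + 2x8 = 3(6) + 2(7) = 32, not 34 — violated.
#2 x8² + x6² = 7² + 6² = 49 + 36 = 85 — OK.
#3 gcd(7, 11) = 1, not 5 — violated.
#4 2x3 − 4x2 = 2(11) − 4(7) = -6 — OK.
#5 x3 − x6 = 11 − 6 = 5, not 2 — violated.
#6 7 mod 3 = 1, not 0 — violated.
#7 x8 = 7 = 7 (first disjunct) — OK.

Constraints 1, 3, 5, and 6 do not hold.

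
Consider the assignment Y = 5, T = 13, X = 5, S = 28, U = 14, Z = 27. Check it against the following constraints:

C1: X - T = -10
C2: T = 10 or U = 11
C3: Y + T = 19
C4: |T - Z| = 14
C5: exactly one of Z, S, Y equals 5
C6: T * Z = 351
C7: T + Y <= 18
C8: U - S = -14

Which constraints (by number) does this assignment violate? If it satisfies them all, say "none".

The assignment fails constraints 1, 2, and 3.

C1: X - T = 5 - 13 = -8, not -10 — violated.
C2: T = 13 ≠ 10 and U = 14 ≠ 11; both disjuncts false — violated.
C3: Y + T = 5 + 13 = 18, not 19 — violated.
C4: |13 - 27| = 14 — satisfied.
C5: Z=27, S=28, Y=5; 1 of them equals 5 — satisfied.
C6: T * Z = 13 * 27 = 351 — satisfied.
C7: T + Y = 13 + 5 = 18; 18 ≤ 18 — satisfied.
C8: U - S = 14 - 28 = -14 — satisfied.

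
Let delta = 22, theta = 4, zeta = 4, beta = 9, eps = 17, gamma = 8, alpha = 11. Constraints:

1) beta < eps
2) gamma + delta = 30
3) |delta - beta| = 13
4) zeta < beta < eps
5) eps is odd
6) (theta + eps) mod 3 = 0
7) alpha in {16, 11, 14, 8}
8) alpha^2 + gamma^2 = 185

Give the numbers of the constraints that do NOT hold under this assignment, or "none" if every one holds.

1) beta = 9, eps = 17; 9 < 17 — holds.
2) gamma + delta = 8 + 22 = 30 — holds.
3) |22 - 9| = 13 — holds.
4) values 4 < 9 < 17 — holds.
5) eps = 17 is odd — holds.
6) theta + eps = 21; 21 mod 3 = 0 — holds.
7) alpha = 11 is in {16, 11, 14, 8} — holds.
8) alpha^2 + gamma^2 = 11^2 + 8^2 = 121 + 64 = 185 — holds.

The assignment satisfies every constraint.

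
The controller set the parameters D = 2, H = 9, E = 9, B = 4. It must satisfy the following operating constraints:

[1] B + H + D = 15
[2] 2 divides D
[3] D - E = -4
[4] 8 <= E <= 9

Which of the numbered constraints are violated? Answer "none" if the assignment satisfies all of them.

[1] B + H + D = 4 + 9 + 2 = 15 — holds.
[2] 2 / 2 = 1, so 2 divides 2 — holds.
[3] D - E = 2 - 9 = -7, not -4 — fails.
[4] E = 9 lies in [8, 9] — holds.

Constraint 3 does not hold.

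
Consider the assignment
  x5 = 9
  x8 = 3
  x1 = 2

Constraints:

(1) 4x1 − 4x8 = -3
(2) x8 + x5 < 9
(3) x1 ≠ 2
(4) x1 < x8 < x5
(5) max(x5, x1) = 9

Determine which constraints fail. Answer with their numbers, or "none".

Constraints 1, 2, and 3 are violated.

(1) 4x1 − 4x8 = 4(2) − 4(3) = -4, not -3 — fails.
(2) x8 + x5 = 3 + 9 = 12; 12 ≥ 9, bound 9 not met — fails.
(3) x1 = 2, but 2 is required to differ — fails.
(4) values 2 < 3 < 9 — holds.
(5) max(9, 2) = 9 — holds.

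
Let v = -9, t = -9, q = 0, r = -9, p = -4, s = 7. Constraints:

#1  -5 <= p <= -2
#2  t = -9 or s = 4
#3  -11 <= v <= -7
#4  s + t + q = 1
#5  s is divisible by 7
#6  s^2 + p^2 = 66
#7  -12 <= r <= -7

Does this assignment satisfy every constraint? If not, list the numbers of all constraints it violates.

#1 p = -4 lies in [-5, -2] — OK.
#2 t = -9 = -9 (first disjunct) — OK.
#3 v = -9 lies in [-11, -7] — OK.
#4 s + t + q = 7 + (-9) + 0 = -2, not 1 — violated.
#5 7 / 7 = 1, so 7 divides 7 — OK.
#6 s^2 + p^2 = 7^2 + (-4)^2 = 49 + 16 = 65, not 66 — violated.
#7 r = -9 lies in [-12, -7] — OK.

No — constraints 4, 6 are not satisfied.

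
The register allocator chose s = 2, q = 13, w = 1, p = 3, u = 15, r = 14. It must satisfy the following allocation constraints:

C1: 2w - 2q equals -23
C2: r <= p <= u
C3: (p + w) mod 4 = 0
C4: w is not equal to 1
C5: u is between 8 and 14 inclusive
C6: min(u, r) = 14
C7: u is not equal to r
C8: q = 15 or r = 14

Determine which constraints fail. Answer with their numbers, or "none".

The assignment fails constraints 1, 2, 4, and 5.

C1: 2w - 2q = 2(1) - 2(13) = -24, not -23 — violated.
C2: values 14, 3, 15; r = 14 is not <= p = 3 — violated.
C3: p + w = 4; 4 mod 4 = 0 — OK.
C4: w = 1, but 1 is required to differ — violated.
C5: u = 15 is outside [8, 14] — violated.
C6: min(15, 14) = 14 — OK.
C7: u = 15, r = 14; distinct — OK.
C8: q = 13 ≠ 15, but r = 14 = 14 (second disjunct) — OK.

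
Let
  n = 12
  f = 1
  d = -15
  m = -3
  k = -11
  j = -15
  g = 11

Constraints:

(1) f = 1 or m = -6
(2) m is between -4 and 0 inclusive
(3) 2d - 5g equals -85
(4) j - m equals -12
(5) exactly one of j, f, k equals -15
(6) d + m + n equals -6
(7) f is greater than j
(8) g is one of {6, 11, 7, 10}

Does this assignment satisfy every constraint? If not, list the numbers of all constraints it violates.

(1) f = 1 = 1 (first disjunct)  true
(2) m = -3 lies in [-4, 0]  true
(3) 2d - 5g = 2(-15) - 5(11) = -85  true
(4) j - m = -15 - (-3) = -12  true
(5) j=-15, f=1, k=-11; 1 of them equals -15  true
(6) d + m + n = -15 + (-3) + 12 = -6  true
(7) f = 1, j = -15; 1 > -15  true
(8) g = 11 is in {6, 11, 7, 10}  true

The assignment satisfies every constraint.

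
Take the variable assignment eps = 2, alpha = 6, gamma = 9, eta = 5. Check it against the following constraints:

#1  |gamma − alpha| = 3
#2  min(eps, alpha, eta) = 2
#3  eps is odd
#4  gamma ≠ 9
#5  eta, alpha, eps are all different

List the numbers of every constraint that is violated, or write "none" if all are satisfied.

#1 |9 − 6| = 3 — holds.
#2 min(2, 6, 5) = 2 — holds.
#3 eps = 2 is even — fails.
#4 gamma = 9, but 9 is required to differ — fails.
#5 values 5, 6, 2 are pairwise distinct — holds.

No — constraints 3 and 4 are not satisfied.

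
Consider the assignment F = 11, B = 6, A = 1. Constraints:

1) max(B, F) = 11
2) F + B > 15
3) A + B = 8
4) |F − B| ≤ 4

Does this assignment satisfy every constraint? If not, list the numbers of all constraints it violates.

The assignment fails constraints 3 and 4.

1) max(6, 11) = 11 — holds.
2) F + B = 11 + 6 = 17; 17 > 15 — holds.
3) A + B = 1 + 6 = 7, not 8 — fails.
4) |11 − 6| = 5; 5 > 4, exceeds bound 4 — fails.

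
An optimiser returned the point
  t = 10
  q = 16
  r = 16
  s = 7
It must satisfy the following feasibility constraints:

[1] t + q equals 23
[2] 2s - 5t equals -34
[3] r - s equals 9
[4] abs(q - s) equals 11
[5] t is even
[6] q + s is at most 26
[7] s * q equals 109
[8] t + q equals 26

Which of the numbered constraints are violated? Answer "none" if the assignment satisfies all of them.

Constraints 1, 2, 4, and 7 are violated.

[1] t + q = 10 + 16 = 26, not 23 — fails.
[2] 2s - 5t = 2(7) - 5(10) = -36, not -34 — fails.
[3] r - s = 16 - 7 = 9 — holds.
[4] abs(16 - 7) = 9, not 11 — fails.
[5] t = 10 is even — holds.
[6] q + s = 16 + 7 = 23; 23 ≤ 26 — holds.
[7] s * q = 7 * 16 = 112, not 109 — fails.
[8] t + q = 10 + 16 = 26 — holds.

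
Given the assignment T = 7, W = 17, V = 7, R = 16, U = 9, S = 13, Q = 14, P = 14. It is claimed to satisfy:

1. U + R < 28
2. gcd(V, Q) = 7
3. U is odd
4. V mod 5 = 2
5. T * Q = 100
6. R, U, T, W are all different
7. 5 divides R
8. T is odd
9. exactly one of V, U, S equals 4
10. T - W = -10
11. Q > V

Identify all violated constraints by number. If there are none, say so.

Constraints 5, 7, and 9 are violated.

1. U + R = 9 + 16 = 25; 25 < 28  ✔
2. gcd(7, 14) = 7  ✔
3. U = 9 is odd  ✔
4. 7 mod 5 = 2  ✔
5. T * Q = 7 * 14 = 98, not 100  ✘
6. values 16, 9, 7, 17 are pairwise distinct  ✔
7. 16 = 5*3 + 1, so 5 does not divide 16  ✘
8. T = 7 is odd  ✔
9. V=7, U=9, S=13; 0 of them equal 4, not exactly one  ✘
10. T - W = 7 - 17 = -10  ✔
11. Q = 14, V = 7; 14 > 7  ✔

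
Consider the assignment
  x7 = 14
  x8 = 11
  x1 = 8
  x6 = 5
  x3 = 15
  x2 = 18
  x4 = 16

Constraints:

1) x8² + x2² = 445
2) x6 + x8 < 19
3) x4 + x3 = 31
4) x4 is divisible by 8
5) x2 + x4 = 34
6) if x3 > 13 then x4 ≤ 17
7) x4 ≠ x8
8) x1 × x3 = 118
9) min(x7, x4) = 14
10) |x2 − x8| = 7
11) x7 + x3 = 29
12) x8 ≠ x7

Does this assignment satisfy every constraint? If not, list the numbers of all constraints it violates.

The assignment fails constraint 8.

1) x8² + x2² = 11² + 18² = 121 + 324 = 445  ✓
2) x6 + x8 = 5 + 11 = 16; 16 < 19  ✓
3) x4 + x3 = 16 + 15 = 31  ✓
4) 16 / 8 = 2, so 8 divides 16  ✓
5) x2 + x4 = 18 + 16 = 34  ✓
6) x3 = 15 > 13, so we need x4 ≤ 17; x4 = 16 ≤ 17  ✓
7) x4 = 16, x8 = 11; distinct  ✓
8) x1 × x3 = 8 × 15 = 120, not 118  ✗
9) min(14, 16) = 14  ✓
10) |18 − 11| = 7  ✓
11) x7 + x3 = 14 + 15 = 29  ✓
12) x8 = 11, x7 = 14; distinct  ✓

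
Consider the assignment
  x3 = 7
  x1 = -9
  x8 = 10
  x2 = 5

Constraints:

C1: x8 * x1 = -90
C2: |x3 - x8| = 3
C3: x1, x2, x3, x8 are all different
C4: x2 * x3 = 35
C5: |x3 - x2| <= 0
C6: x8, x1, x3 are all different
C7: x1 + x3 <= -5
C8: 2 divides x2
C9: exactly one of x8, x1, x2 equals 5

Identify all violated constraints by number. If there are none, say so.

No — constraints 5, 7, and 8 are not satisfied.

C1: x8 * x1 = 10 * (-9) = -90  ✔
C2: |7 - 10| = 3  ✔
C3: values -9, 5, 7, 10 are pairwise distinct  ✔
C4: x2 * x3 = 5 * 7 = 35  ✔
C5: |7 - 5| = 2; 2 > 0, exceeds bound 0  ✘
C6: values 10, -9, 7 are pairwise distinct  ✔
C7: x1 + x3 = -9 + 7 = -2; -2 > -5, bound -5 not met  ✘
C8: 5 = 2*2 + 1, so 2 does not divide 5  ✘
C9: x8=10, x1=-9, x2=5; 1 of them equals 5  ✔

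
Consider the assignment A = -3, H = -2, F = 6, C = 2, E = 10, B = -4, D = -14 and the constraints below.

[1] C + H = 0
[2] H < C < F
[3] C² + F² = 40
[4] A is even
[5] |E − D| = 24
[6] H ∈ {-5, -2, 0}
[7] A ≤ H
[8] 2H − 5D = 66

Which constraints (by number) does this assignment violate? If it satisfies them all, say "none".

No — constraint 4 is not satisfied.

[1] C + H = 2 + (-2) = 0 — holds.
[2] values -2 < 2 < 6 — holds.
[3] C² + F² = 2² + 6² = 4 + 36 = 40 — holds.
[4] A = -3 is odd — fails.
[5] |10 − (-14)| = 24 — holds.
[6] H = -2 is in {-5, -2, 0} — holds.
[7] A = -3, H = -2; -3 ≤ -2 — holds.
[8] 2H − 5D = 2(-2) − 5(-14) = 66 — holds.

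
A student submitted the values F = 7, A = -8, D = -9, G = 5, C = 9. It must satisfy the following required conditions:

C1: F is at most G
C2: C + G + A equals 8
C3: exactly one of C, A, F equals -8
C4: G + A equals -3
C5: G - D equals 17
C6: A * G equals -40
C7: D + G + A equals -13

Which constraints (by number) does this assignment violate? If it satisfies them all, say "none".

C1: F = 7, G = 5; 7 > 5 (want ≤) — fails.
C2: C + G + A = 9 + 5 + (-8) = 6, not 8 — fails.
C3: C=9, A=-8, F=7; 1 of them equals -8 — holds.
C4: G + A = 5 + (-8) = -3 — holds.
C5: G - D = 5 - (-9) = 14, not 17 — fails.
C6: A * G = -8 * 5 = -40 — holds.
C7: D + G + A = -9 + 5 + (-8) = -12, not -13 — fails.

The assignment fails constraints 1, 2, 5, and 7.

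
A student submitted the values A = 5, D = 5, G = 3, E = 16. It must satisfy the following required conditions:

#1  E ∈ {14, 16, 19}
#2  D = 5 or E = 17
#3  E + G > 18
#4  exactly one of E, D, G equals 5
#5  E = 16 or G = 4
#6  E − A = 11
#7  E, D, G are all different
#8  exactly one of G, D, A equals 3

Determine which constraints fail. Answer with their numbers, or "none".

#1 E = 16 is in {14, 16, 19}  true
#2 D = 5 = 5 (first disjunct)  true
#3 E + G = 16 + 3 = 19; 19 > 18  true
#4 E=16, D=5, G=3; 1 of them equals 5  true
#5 E = 16 = 16 (first disjunct)  true
#6 E − A = 16 − 5 = 11  true
#7 values 16, 5, 3 are pairwise distinct  true
#8 G=3, D=5, A=5; 1 of them equals 3  true

None — every constraint holds.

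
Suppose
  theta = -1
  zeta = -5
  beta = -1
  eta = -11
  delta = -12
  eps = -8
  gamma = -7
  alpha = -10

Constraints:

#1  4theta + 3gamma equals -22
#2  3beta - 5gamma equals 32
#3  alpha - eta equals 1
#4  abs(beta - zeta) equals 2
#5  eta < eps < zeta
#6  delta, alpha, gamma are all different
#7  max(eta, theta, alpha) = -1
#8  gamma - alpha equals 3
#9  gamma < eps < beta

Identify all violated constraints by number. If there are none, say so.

#1 4theta + 3gamma = 4(-1) + 3(-7) = -25, not -22 — does not hold.
#2 3beta - 5gamma = 3(-1) - 5(-7) = 32 — holds.
#3 alpha - eta = -10 - (-11) = 1 — holds.
#4 abs(-1 - (-5)) = 4, not 2 — does not hold.
#5 values -11 < -8 < -5 — holds.
#6 values -12, -10, -7 are pairwise distinct — holds.
#7 max(-11, -1, -10) = -1 — holds.
#8 gamma - alpha = -7 - (-10) = 3 — holds.
#9 values -7, -8, -1; gamma = -7 is not < eps = -8 — does not hold.

The assignment fails constraints 1, 4, 9.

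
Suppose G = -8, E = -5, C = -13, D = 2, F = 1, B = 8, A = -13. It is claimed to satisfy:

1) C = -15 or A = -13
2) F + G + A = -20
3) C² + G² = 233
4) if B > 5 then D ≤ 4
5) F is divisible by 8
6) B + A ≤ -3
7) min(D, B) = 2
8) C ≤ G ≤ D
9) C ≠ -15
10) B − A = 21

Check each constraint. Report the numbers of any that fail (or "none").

Constraint 5 is violated.

1) C = -13 ≠ -15, but A = -13 = -13 (second disjunct)  yes
2) F + G + A = 1 + (-8) + (-13) = -20  yes
3) C² + G² = (-13)² + (-8)² = 169 + 64 = 233  yes
4) B = 8 > 5, so we need D ≤ 4; D = 2 ≤ 4  yes
5) 1 = 8×0 + 1, so 8 does not divide 1  no
6) B + A = 8 + (-13) = -5; -5 ≤ -3  yes
7) min(2, 8) = 2  yes
8) values -13 ≤ -8 ≤ 2  yes
9) C = -13, and -13 ≠ -15  yes
10) B − A = 8 − (-13) = 21  yes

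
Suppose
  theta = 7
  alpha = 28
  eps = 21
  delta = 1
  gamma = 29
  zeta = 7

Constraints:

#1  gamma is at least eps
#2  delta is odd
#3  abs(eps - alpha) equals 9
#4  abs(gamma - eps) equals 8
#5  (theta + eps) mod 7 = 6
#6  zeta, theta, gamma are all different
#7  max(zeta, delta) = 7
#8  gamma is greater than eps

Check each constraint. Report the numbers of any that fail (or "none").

#1 gamma = 29, eps = 21; 29 ≥ 21 — holds.
#2 delta = 1 is odd — holds.
#3 abs(21 - 28) = 7, not 9 — does not hold.
#4 abs(29 - 21) = 8 — holds.
#5 theta + eps = 28; 28 mod 7 = 0, not 6 — does not hold.
#6 zeta = theta = 7, not all different — does not hold.
#7 max(7, 1) = 7 — holds.
#8 gamma = 29, eps = 21; 29 > 21 — holds.

Constraints 3, 5, and 6 do not hold.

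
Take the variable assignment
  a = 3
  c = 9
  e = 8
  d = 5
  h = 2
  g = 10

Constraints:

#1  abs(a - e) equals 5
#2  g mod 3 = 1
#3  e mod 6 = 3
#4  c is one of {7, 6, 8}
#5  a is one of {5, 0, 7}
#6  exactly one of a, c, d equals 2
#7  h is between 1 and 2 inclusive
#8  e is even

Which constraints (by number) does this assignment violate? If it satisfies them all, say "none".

#1 abs(3 - 8) = 5 — satisfied.
#2 10 mod 3 = 1 — satisfied.
#3 8 mod 6 = 2, not 3 — violated.
#4 c = 9 is not in {7, 6, 8} — violated.
#5 a = 3 is not in {5, 0, 7} — violated.
#6 a=3, c=9, d=5; 0 of them equal 2, not exactly one — violated.
#7 h = 2 lies in [1, 2] — satisfied.
#8 e = 8 is even — satisfied.

No — constraints 3, 4, 5, and 6 are not satisfied.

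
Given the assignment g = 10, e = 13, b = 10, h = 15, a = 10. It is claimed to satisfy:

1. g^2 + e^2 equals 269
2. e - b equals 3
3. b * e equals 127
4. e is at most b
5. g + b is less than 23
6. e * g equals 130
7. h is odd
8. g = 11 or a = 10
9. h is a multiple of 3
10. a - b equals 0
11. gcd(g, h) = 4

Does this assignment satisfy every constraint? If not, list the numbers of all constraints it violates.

1. g^2 + e^2 = 10^2 + 13^2 = 100 + 169 = 269  ✓
2. e - b = 13 - 10 = 3  ✓
3. b * e = 10 * 13 = 130, not 127  ✗
4. e = 13, b = 10; 13 > 10 (want ≤)  ✗
5. g + b = 10 + 10 = 20; 20 < 23  ✓
6. e * g = 13 * 10 = 130  ✓
7. h = 15 is odd  ✓
8. g = 10 ≠ 11, but a = 10 = 10 (second disjunct)  ✓
9. 15 / 3 = 5, so 3 divides 15  ✓
10. a - b = 10 - 10 = 0  ✓
11. gcd(10, 15) = 5, not 4  ✗

Constraints 3, 4, 11 do not hold.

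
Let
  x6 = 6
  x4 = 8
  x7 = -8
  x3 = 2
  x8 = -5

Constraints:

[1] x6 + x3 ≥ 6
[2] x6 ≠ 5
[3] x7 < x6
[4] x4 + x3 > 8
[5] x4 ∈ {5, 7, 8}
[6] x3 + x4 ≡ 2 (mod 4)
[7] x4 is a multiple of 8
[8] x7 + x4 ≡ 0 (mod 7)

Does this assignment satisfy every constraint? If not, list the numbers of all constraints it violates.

[1] x6 + x3 = 6 + 2 = 8; 8 ≥ 6  yes
[2] x6 = 6, and 6 ≠ 5  yes
[3] x7 = -8, x6 = 6; -8 < 6  yes
[4] x4 + x3 = 8 + 2 = 10; 10 > 8  yes
[5] x4 = 8 is in {5, 7, 8}  yes
[6] x3 + x4 = 10; 10 mod 4 = 2  yes
[7] 8 / 8 = 1, so 8 divides 8  yes
[8] x7 + x4 = 0; 0 mod 7 = 0  yes

Yes — all constraints hold.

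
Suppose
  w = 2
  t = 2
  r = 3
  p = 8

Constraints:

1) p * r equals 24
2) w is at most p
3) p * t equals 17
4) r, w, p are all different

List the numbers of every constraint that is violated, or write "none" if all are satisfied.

1) p * r = 8 * 3 = 24 — holds.
2) w = 2, p = 8; 2 ≤ 8 — holds.
3) p * t = 8 * 2 = 16, not 17 — does not hold.
4) values 3, 2, 8 are pairwise distinct — holds.

Violated: 3.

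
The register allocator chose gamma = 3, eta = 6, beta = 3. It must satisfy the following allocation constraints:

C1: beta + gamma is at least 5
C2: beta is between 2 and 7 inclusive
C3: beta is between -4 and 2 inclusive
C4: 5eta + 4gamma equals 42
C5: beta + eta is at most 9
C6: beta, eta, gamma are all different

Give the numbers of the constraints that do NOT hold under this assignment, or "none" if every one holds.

C1: beta + gamma = 3 + 3 = 6; 6 ≥ 5  ✓
C2: beta = 3 lies in [2, 7]  ✓
C3: beta = 3 is outside [-4, 2]  ✗
C4: 5eta + 4gamma = 5(6) + 4(3) = 42  ✓
C5: beta + eta = 3 + 6 = 9; 9 ≤ 9  ✓
C6: beta = gamma = 3, not all different  ✗

Violated: 3 and 6.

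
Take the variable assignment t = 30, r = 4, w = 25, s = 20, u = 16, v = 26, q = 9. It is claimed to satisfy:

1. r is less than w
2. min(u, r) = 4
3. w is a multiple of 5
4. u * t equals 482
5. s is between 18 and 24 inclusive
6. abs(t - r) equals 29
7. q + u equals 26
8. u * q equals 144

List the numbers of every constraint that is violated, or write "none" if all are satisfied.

Constraints 4, 6, and 7 are violated.

1. r = 4, w = 25; 4 < 25 — OK.
2. min(16, 4) = 4 — OK.
3. 25 / 5 = 5, so 5 divides 25 — OK.
4. u * t = 16 * 30 = 480, not 482 — violated.
5. s = 20 lies in [18, 24] — OK.
6. abs(30 - 4) = 26, not 29 — violated.
7. q + u = 9 + 16 = 25, not 26 — violated.
8. u * q = 16 * 9 = 144 — OK.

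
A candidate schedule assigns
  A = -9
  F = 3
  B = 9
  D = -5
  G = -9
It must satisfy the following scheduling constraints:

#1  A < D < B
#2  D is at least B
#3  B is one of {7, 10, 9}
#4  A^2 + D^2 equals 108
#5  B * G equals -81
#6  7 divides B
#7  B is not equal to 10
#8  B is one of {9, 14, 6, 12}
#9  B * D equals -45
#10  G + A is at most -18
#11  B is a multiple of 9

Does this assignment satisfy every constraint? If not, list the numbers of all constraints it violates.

#1 values -9 < -5 < 9  ✔
#2 D = -5, B = 9; -5 < 9 (want ≥)  ✘
#3 B = 9 is in {7, 10, 9}  ✔
#4 A^2 + D^2 = (-9)^2 + (-5)^2 = 81 + 25 = 106, not 108  ✘
#5 B * G = 9 * (-9) = -81  ✔
#6 9 = 7*1 + 2, so 7 does not divide 9  ✘
#7 B = 9, and 9 ≠ 10  ✔
#8 B = 9 is in {9, 14, 6, 12}  ✔
#9 B * D = 9 * (-5) = -45  ✔
#10 G + A = -9 + (-9) = -18; -18 ≤ -18  ✔
#11 9 / 9 = 1, so 9 divides 9  ✔

Constraints 2, 4, and 6 do not hold.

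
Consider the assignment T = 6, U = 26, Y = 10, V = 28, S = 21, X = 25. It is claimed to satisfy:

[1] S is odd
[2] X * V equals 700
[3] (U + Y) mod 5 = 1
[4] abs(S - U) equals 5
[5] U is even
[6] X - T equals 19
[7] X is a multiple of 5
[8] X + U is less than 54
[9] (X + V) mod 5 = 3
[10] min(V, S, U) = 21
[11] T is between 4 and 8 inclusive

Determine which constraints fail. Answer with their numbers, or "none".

[1] S = 21 is odd  ✔
[2] X * V = 25 * 28 = 700  ✔
[3] U + Y = 36; 36 mod 5 = 1  ✔
[4] abs(21 - 26) = 5  ✔
[5] U = 26 is even  ✔
[6] X - T = 25 - 6 = 19  ✔
[7] 25 / 5 = 5, so 5 divides 25  ✔
[8] X + U = 25 + 26 = 51; 51 < 54  ✔
[9] X + V = 53; 53 mod 5 = 3  ✔
[10] min(28, 21, 26) = 21  ✔
[11] T = 6 lies in [4, 8]  ✔

Yes — all constraints hold.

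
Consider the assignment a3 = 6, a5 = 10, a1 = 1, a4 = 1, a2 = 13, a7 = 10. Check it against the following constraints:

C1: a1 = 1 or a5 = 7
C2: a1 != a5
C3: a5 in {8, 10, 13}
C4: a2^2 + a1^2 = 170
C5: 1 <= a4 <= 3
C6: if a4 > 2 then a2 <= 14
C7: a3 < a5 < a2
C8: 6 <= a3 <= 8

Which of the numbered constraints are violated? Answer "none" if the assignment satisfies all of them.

C1: a1 = 1 = 1 (first disjunct) — holds.
C2: a1 = 1, a5 = 10; distinct — holds.
C3: a5 = 10 is in {8, 10, 13} — holds.
C4: a2^2 + a1^2 = 13^2 + 1^2 = 169 + 1 = 170 — holds.
C5: a4 = 1 lies in [1, 3] — holds.
C6: a4 = 1, not > 2; antecedent false, conditional vacuously true — holds.
C7: values 6 < 10 < 13 — holds.
C8: a3 = 6 lies in [6, 8] — holds.

Yes — all constraints hold.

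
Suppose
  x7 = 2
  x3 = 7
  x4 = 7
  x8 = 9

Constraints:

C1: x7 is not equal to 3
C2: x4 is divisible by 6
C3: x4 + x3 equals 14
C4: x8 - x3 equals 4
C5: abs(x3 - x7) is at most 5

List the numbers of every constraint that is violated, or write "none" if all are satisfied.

No — constraints 2 and 4 are not satisfied.

C1: x7 = 2, and 2 ≠ 3 — satisfied.
C2: 7 = 6*1 + 1, so 6 does not divide 7 — violated.
C3: x4 + x3 = 7 + 7 = 14 — satisfied.
C4: x8 - x3 = 9 - 7 = 2, not 4 — violated.
C5: abs(7 - 2) = 5; 5 ≤ 5 — satisfied.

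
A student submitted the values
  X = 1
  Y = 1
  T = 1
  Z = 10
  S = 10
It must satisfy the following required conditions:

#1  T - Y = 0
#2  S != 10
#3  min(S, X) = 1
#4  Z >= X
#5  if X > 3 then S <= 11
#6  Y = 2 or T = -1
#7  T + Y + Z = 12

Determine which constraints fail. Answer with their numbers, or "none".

Violated: 2 and 6.

#1 T - Y = 1 - 1 = 0  yes
#2 S = 10, but 10 is required to differ  no
#3 min(10, 1) = 1  yes
#4 Z = 10, X = 1; 10 ≥ 1  yes
#5 X = 1, not > 3; antecedent false, conditional vacuously true  yes
#6 Y = 1 ≠ 2 and T = 1 ≠ -1; both disjuncts false  no
#7 T + Y + Z = 1 + 1 + 10 = 12  yes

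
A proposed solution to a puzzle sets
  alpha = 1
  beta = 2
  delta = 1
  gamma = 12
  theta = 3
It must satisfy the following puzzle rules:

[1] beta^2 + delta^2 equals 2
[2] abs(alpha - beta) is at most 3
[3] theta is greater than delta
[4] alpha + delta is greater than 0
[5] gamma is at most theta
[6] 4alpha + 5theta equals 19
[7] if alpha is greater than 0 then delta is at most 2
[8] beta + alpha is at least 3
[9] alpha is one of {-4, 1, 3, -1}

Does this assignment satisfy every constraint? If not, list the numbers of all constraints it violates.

[1] beta^2 + delta^2 = 2^2 + 1^2 = 4 + 1 = 5, not 2 — does not hold.
[2] abs(1 - 2) = 1; 1 ≤ 3 — holds.
[3] theta = 3, delta = 1; 3 > 1 — holds.
[4] alpha + delta = 1 + 1 = 2; 2 > 0 — holds.
[5] gamma = 12, theta = 3; 12 > 3 (want ≤) — does not hold.
[6] 4alpha + 5theta = 4(1) + 5(3) = 19 — holds.
[7] alpha = 1 > 0, so we need delta ≤ 2; delta = 1 ≤ 2 — holds.
[8] beta + alpha = 2 + 1 = 3; 3 ≥ 3 — holds.
[9] alpha = 1 is in {-4, 1, 3, -1} — holds.

The assignment fails constraints 1, 5.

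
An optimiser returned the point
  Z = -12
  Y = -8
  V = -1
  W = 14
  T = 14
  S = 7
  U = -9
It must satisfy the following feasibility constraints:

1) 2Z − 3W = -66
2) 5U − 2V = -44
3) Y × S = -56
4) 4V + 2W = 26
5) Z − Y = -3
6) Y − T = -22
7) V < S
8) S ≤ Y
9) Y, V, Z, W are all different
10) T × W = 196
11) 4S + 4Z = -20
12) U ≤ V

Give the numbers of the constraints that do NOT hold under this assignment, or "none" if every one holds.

Violated: 2, 4, 5, 8.

1) 2Z − 3W = 2(-12) − 3(14) = -66  true
2) 5U − 2V = 5(-9) − 2(-1) = -43, not -44  false
3) Y × S = -8 × 7 = -56  true
4) 4V + 2W = 4(-1) + 2(14) = 24, not 26  false
5) Z − Y = -12 − (-8) = -4, not -3  false
6) Y − T = -8 − 14 = -22  true
7) V = -1, S = 7; -1 < 7  true
8) S = 7, Y = -8; 7 > -8 (want ≤)  false
9) values -8, -1, -12, 14 are pairwise distinct  true
10) T × W = 14 × 14 = 196  true
11) 4S + 4Z = 4(7) + 4(-12) = -20  true
12) U = -9, V = -1; -9 ≤ -1  true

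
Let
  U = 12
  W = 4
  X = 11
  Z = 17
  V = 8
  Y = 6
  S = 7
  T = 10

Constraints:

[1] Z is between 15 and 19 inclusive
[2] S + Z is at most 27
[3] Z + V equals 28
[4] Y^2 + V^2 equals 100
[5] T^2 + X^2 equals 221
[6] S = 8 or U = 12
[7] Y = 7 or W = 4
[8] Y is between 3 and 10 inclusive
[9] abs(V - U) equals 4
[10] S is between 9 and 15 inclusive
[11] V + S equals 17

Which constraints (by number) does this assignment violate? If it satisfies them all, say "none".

[1] Z = 17 lies in [15, 19] — holds.
[2] S + Z = 7 + 17 = 24; 24 ≤ 27 — holds.
[3] Z + V = 17 + 8 = 25, not 28 — fails.
[4] Y^2 + V^2 = 6^2 + 8^2 = 36 + 64 = 100 — holds.
[5] T^2 + X^2 = 10^2 + 11^2 = 100 + 121 = 221 — holds.
[6] S = 7 ≠ 8, but U = 12 = 12 (second disjunct) — holds.
[7] Y = 6 ≠ 7, but W = 4 = 4 (second disjunct) — holds.
[8] Y = 6 lies in [3, 10] — holds.
[9] abs(8 - 12) = 4 — holds.
[10] S = 7 is outside [9, 15] — fails.
[11] V + S = 8 + 7 = 15, not 17 — fails.

Violated: 3, 10, and 11.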